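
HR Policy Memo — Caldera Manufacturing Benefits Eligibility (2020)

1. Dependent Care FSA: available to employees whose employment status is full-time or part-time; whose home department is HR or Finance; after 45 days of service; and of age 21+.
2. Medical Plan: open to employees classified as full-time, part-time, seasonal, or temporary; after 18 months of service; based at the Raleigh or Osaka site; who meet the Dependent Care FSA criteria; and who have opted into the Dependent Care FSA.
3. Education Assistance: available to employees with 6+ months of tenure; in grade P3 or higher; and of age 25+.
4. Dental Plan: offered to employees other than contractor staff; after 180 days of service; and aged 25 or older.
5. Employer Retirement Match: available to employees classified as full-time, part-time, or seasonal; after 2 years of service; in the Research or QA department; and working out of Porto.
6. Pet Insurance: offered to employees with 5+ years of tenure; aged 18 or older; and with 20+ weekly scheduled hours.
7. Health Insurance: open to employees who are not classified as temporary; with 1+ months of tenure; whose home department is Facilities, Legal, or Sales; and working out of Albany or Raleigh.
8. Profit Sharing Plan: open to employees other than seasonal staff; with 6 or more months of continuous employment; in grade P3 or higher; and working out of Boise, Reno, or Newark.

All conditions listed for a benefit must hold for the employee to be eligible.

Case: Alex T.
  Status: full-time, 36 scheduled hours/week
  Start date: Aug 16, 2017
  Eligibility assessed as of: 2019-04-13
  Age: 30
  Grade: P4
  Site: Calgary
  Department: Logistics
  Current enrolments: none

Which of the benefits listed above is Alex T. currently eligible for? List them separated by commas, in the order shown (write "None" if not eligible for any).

Service from Aug 16, 2017 to 2019-04-13: 605 days.
Dependent Care FSA — status full-time ✓; dept Logistics ✗ → not eligible.
Medical Plan — status full-time ✓; service 605 days ≥ 18 months (≈540 days) ✓; site Calgary ✗ (not Raleigh or Osaka) → not eligible.
Education Assistance — service 605 days ≥ 6 months (≈180 days) ✓; grade P4 ≥ P3 ✓; age 30 ≥ 25 ✓ → eligible.
Dental Plan — status full-time ✓ (not excluded); service 605 days ≥ 180 days ✓; age 30 ≥ 25 ✓ → eligible.
Employer Retirement Match — status full-time ✓; service 605 days < 2 years (≈730 days) ✗ → not eligible.
Pet Insurance — service 605 days < 5 years (≈1825 days) ✗ → not eligible.
Health Insurance — status full-time ✓ (not excluded); service 605 days ≥ 1 month (≈30 days) ✓; dept Logistics ✗ → not eligible.
Profit Sharing Plan — status full-time ✓ (not excluded); service 605 days ≥ 6 months (≈180 days) ✓; grade P4 ≥ P3 ✓; site Calgary ✗ (not Boise, Reno, or Newark) → not eligible.

Education Assistance, Dental Plan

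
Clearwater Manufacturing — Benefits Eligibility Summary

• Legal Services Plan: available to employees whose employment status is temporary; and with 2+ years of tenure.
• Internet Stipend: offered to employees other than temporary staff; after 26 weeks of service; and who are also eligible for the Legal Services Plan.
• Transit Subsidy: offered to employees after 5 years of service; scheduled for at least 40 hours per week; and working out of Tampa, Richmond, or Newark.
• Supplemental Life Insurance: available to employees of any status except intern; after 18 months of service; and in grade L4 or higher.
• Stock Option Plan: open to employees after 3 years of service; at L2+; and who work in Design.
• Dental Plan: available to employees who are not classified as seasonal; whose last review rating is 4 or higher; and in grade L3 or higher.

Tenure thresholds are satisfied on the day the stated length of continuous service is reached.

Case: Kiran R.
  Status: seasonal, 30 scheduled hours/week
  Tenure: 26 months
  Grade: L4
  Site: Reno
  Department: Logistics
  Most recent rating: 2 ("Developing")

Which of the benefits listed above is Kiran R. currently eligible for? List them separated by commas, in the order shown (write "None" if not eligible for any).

Legal Services Plan — status seasonal ✗ (requires temporary) → not eligible.
Internet Stipend — status seasonal ✓ (not excluded); service 26 months ≥ 26 weeks (≈182 days) ✓; not eligible for Legal Services Plan ✗ → not eligible.
Transit Subsidy — service 26 months < 5 years (≈1825 days) ✗ → not eligible.
Supplemental Life Insurance — status seasonal ✓ (not excluded); service 26 months ≥ 18 months ✓; grade L4 ≥ L4 ✓ → eligible.
Stock Option Plan — service 26 months < 3 years (≈1095 days) ✗ → not eligible.
Dental Plan — status seasonal ✗ (excluded) → not eligible.

Supplemental Life Insurance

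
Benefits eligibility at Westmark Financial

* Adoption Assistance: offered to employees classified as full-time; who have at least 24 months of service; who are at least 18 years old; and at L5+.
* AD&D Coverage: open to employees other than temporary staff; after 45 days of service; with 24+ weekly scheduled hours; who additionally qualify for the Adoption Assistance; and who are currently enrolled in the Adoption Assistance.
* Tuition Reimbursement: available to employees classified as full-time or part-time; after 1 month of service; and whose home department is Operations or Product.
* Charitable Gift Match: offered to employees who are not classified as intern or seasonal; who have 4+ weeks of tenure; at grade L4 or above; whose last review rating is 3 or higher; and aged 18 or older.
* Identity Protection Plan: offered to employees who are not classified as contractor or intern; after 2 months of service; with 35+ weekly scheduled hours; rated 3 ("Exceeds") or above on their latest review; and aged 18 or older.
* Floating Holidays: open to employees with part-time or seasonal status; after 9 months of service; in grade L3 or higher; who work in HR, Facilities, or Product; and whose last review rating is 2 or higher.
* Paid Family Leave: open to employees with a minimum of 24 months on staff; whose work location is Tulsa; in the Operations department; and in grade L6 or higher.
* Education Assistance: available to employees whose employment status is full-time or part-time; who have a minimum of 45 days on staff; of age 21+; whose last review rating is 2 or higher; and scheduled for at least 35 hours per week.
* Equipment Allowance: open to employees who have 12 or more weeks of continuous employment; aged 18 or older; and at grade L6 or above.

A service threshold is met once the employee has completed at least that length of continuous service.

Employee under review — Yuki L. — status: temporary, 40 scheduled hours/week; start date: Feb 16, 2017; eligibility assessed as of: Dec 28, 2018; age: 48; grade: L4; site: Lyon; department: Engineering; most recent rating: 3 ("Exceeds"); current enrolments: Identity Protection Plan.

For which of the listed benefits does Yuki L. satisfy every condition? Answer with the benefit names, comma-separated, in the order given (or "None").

Service from Feb 16, 2017 to Dec 28, 2018: 680 days.
Adoption Assistance — status temporary ✗ (requires full-time) → not eligible.
AD&D Coverage — status temporary ✗ (excluded) → not eligible.
Tuition Reimbursement — status temporary ✗ (requires full-time or part-time) → not eligible.
Charitable Gift Match — status temporary ✓ (not excluded); service 680 days ≥ 4 weeks (≈28 days) ✓; grade L4 ≥ L4 ✓; rating 3 ≥ 3 ✓; age 48 ≥ 18 ✓ → eligible.
Identity Protection Plan — status temporary ✓ (not excluded); service 680 days ≥ 2 months (≈60 days) ✓; 40 hrs/wk ≥ 35 ✓; rating 3 ≥ 3 ✓; age 48 ≥ 18 ✓ → eligible.
Floating Holidays — status temporary ✗ (requires part-time or seasonal) → not eligible.
Paid Family Leave — service 680 days < 24 months (≈720 days) ✗ → not eligible.
Education Assistance — status temporary ✗ (requires full-time or part-time) → not eligible.
Equipment Allowance — service 680 days ≥ 12 weeks (≈84 days) ✓; age 48 ≥ 18 ✓; grade L4 < L6 ✗ → not eligible.

Charitable Gift Match, Identity Protection Plan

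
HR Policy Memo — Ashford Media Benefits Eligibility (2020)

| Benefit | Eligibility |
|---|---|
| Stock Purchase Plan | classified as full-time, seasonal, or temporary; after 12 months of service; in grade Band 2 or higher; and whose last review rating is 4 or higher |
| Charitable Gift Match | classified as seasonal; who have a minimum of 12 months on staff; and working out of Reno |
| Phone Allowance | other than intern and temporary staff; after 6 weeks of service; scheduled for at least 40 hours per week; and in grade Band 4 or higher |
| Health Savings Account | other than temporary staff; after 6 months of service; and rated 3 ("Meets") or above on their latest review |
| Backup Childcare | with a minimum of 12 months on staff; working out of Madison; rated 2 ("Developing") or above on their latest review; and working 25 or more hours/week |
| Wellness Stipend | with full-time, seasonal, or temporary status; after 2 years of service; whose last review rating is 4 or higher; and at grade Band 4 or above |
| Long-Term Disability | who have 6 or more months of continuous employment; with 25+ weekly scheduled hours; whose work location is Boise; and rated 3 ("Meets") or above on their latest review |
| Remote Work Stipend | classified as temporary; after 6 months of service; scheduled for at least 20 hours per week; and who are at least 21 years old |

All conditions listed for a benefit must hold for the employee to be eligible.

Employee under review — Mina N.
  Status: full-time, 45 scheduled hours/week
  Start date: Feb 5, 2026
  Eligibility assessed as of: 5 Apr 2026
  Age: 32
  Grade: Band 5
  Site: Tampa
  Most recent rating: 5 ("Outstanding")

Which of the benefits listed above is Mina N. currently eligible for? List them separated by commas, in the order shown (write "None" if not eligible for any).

Service from Feb 5, 2026 to 5 Apr 2026: 59 days.
Stock Purchase Plan — status full-time ✓; service 59 days < 12 months (≈360 days) ✗ → not eligible.
Charitable Gift Match — status full-time ✗ (requires seasonal) → not eligible.
Phone Allowance — status full-time ✓ (not excluded); service 59 days ≥ 6 weeks (≈42 days) ✓; 45 hrs/wk ≥ 40 ✓; grade Band 5 ≥ Band 4 ✓ → eligible.
Health Savings Account — status full-time ✓ (not excluded); service 59 days < 6 months (≈180 days) ✗ → not eligible.
Backup Childcare — service 59 days < 12 months (≈360 days) ✗ → not eligible.
Wellness Stipend — status full-time ✓; service 59 days < 2 years (≈730 days) ✗ → not eligible.
Long-Term Disability — service 59 days < 6 months (≈180 days) ✗ → not eligible.
Remote Work Stipend — status full-time ✗ (requires temporary) → not eligible.

Phone Allowance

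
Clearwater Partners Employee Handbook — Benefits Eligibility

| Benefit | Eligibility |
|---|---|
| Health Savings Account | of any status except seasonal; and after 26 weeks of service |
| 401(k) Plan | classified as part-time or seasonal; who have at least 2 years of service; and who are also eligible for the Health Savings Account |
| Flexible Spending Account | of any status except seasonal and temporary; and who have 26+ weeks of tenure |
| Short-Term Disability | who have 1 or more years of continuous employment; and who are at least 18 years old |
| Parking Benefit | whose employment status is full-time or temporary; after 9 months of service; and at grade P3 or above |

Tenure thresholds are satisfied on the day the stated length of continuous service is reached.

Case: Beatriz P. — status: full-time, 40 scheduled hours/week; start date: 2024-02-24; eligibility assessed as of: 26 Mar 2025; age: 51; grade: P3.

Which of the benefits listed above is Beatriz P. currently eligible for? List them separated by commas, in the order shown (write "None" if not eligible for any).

Service from 2024-02-24 to 26 Mar 2025: 396 days.
Health Savings Account — status full-time ✓ (not excluded); service 396 days ≥ 26 weeks (≈182 days) ✓ → eligible.
401(k) Plan — status full-time ✗ (requires part-time or seasonal) → not eligible.
Flexible Spending Account — status full-time ✓ (not excluded); service 396 days ≥ 26 weeks (≈182 days) ✓ → eligible.
Short-Term Disability — service 396 days ≥ 1 year (≈365 days) ✓; age 51 ≥ 18 ✓ → eligible.
Parking Benefit — status full-time ✓; service 396 days ≥ 9 months (≈270 days) ✓; grade P3 ≥ P3 ✓ → eligible.

Health Savings Account, Flexible Spending Account, Short-Term Disability, Parking Benefit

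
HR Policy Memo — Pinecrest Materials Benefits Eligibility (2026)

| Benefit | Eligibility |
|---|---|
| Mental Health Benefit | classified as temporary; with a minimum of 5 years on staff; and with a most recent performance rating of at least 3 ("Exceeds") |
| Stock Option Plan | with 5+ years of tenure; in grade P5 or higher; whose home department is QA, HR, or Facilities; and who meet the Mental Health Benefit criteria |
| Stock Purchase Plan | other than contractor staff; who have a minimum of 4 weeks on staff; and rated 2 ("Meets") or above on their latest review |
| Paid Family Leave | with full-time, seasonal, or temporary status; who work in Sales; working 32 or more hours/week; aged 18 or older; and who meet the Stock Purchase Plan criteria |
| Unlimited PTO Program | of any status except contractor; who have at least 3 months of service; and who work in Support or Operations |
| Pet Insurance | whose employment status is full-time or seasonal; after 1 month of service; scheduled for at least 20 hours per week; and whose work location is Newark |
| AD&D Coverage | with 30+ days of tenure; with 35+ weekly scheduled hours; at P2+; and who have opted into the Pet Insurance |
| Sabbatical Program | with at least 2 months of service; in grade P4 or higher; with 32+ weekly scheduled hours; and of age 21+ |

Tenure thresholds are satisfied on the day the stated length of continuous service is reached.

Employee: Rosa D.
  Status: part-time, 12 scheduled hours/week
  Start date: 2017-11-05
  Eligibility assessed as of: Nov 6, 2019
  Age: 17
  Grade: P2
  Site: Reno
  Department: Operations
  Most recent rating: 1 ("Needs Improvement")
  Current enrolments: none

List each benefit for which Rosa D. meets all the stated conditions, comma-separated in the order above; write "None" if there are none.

Unlimited PTO Program

Service from 2017-11-05 to Nov 6, 2019: 731 days.
Mental Health Benefit — status part-time ✗ (requires temporary) → not eligible.
Stock Option Plan — service 731 days < 5 years (≈1825 days) ✗ → not eligible.
Stock Purchase Plan — status part-time ✓ (not excluded); service 731 days ≥ 4 weeks (≈28 days) ✓; rating 1 < 2 ✗ → not eligible.
Paid Family Leave — status part-time ✗ (requires full-time, seasonal, or temporary) → not eligible.
Unlimited PTO Program — status part-time ✓ (not excluded); service 731 days ≥ 3 months (≈90 days) ✓; dept Operations ✓ → eligible.
Pet Insurance — status part-time ✗ (requires full-time or seasonal) → not eligible.
AD&D Coverage — service 731 days ≥ 30 days ✓; 12 hrs/wk < 35 ✗ → not eligible.
Sabbatical Program — service 731 days ≥ 2 months (≈60 days) ✓; grade P2 < P4 ✗ → not eligible.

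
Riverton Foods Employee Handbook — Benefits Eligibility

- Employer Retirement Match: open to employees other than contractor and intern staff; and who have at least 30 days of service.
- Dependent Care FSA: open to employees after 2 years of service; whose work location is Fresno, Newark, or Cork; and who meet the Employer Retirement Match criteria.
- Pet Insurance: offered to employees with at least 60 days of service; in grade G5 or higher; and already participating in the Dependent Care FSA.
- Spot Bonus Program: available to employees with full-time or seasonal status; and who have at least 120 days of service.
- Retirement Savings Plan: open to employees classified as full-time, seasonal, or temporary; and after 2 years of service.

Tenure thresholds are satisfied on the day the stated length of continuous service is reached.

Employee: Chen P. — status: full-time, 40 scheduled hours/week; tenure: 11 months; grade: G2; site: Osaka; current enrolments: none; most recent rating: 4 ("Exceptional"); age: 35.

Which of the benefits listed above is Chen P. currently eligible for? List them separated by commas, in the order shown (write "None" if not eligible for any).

Employer Retirement Match — status full-time ✓ (not excluded); service 11 months ≥ 30 days ✓ → eligible.
Dependent Care FSA — service 11 months < 2 years (≈730 days) ✗ → not eligible.
Pet Insurance — service 11 months ≥ 60 days ✓; grade G2 < G5 ✗ → not eligible.
Spot Bonus Program — status full-time ✓; service 11 months ≥ 120 days ✓ → eligible.
Retirement Savings Plan — status full-time ✓; service 11 months < 2 years (≈730 days) ✗ → not eligible.

Employer Retirement Match, Spot Bonus Program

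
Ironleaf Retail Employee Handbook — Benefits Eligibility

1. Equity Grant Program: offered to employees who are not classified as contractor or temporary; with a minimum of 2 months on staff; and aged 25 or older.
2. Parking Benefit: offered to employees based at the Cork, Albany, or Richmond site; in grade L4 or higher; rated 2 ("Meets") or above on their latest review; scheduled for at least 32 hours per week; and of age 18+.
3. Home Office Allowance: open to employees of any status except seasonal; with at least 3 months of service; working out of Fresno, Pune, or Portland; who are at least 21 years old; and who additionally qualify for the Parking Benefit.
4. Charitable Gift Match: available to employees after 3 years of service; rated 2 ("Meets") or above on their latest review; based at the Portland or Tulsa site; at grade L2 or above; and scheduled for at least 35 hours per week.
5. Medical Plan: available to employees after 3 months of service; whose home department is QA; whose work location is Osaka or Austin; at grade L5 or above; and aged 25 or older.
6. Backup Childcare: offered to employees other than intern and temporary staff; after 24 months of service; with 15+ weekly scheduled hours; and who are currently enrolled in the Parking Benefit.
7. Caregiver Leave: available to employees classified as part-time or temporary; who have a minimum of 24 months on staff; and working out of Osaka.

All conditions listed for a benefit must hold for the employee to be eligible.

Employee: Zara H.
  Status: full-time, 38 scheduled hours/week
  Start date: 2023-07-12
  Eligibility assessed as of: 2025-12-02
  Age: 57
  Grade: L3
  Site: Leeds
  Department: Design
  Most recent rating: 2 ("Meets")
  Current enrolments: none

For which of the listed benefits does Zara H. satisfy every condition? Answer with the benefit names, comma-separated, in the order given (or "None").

Equity Grant Program

Service from 2023-07-12 to 2025-12-02: 874 days.
Equity Grant Program — status full-time ✓ (not excluded); service 874 days ≥ 2 months (≈60 days) ✓; age 57 ≥ 25 ✓ → eligible.
Parking Benefit — site Leeds ✗ (not Cork, Albany, or Richmond) → not eligible.
Home Office Allowance — status full-time ✓ (not excluded); service 874 days ≥ 3 months (≈90 days) ✓; site Leeds ✗ (not Fresno, Pune, or Portland) → not eligible.
Charitable Gift Match — service 874 days < 3 years (≈1095 days) ✗ → not eligible.
Medical Plan — service 874 days ≥ 3 months (≈90 days) ✓; dept Design ✗ → not eligible.
Backup Childcare — status full-time ✓ (not excluded); service 874 days ≥ 24 months (≈720 days) ✓; 38 hrs/wk ≥ 15 ✓; not enrolled in Parking Benefit ✗ → not eligible.
Caregiver Leave — status full-time ✗ (requires part-time or temporary) → not eligible.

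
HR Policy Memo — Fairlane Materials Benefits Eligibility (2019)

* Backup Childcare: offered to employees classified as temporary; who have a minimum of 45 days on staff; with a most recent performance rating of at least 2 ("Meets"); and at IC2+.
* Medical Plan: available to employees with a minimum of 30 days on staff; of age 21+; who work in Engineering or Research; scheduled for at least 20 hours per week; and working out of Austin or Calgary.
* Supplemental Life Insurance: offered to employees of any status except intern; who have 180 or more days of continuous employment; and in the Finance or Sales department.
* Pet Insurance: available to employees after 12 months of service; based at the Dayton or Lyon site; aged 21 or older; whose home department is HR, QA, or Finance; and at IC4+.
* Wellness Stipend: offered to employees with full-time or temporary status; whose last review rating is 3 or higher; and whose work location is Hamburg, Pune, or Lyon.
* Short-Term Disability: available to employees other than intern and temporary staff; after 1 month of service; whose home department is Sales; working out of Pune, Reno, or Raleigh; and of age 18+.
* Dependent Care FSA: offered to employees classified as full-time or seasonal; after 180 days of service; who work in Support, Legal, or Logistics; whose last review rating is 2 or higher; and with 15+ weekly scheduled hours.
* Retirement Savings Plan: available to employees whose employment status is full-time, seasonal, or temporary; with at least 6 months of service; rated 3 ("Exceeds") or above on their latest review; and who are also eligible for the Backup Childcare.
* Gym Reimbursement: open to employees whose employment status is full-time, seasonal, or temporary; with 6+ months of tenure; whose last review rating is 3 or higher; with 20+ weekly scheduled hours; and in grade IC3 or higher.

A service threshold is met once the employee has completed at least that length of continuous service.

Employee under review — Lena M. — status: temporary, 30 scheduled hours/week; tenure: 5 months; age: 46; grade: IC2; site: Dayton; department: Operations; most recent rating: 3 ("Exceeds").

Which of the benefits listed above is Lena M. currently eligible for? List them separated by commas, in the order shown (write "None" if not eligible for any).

Backup Childcare

Backup Childcare — status temporary ✓; service 5 months ≥ 45 days ✓; rating 3 ≥ 2 ✓; grade IC2 ≥ IC2 ✓ → eligible.
Medical Plan — service 5 months ≥ 30 days ✓; age 46 ≥ 21 ✓; dept Operations ✗ → not eligible.
Supplemental Life Insurance — status temporary ✓ (not excluded); service 5 months < 180 days ✗ → not eligible.
Pet Insurance — service 5 months < 12 months ✗ → not eligible.
Wellness Stipend — status temporary ✓; rating 3 ≥ 3 ✓; site Dayton ✗ (not Hamburg, Pune, or Lyon) → not eligible.
Short-Term Disability — status temporary ✗ (excluded) → not eligible.
Dependent Care FSA — status temporary ✗ (requires full-time or seasonal) → not eligible.
Retirement Savings Plan — status temporary ✓; service 5 months < 6 months ✗ → not eligible.
Gym Reimbursement — status temporary ✓; service 5 months < 6 months ✗ → not eligible.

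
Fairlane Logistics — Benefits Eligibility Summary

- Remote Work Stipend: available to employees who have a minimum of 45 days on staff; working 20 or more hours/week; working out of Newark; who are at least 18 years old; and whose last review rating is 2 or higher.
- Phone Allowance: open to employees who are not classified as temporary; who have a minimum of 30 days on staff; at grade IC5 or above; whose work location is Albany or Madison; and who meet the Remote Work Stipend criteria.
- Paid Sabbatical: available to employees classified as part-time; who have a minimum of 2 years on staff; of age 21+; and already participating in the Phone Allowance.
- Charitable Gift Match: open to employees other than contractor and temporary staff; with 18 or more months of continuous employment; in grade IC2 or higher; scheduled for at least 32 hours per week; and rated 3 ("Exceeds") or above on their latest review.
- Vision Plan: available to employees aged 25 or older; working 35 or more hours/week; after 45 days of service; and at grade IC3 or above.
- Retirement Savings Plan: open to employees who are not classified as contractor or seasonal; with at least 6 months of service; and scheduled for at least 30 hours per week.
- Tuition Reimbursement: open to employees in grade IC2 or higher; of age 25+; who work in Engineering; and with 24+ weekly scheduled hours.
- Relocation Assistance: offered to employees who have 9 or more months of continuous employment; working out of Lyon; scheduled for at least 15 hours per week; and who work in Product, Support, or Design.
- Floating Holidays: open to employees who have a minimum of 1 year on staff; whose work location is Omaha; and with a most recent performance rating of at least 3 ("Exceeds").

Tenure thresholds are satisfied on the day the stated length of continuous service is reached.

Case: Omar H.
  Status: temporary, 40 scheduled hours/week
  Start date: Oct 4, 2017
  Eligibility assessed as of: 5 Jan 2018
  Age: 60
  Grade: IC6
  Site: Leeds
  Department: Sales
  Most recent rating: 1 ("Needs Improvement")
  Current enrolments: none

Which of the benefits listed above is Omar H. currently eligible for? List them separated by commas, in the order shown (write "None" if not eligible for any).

Service from Oct 4, 2017 to 5 Jan 2018: 93 days.
Remote Work Stipend — service 93 days ≥ 45 days ✓; 40 hrs/wk ≥ 20 ✓; site Leeds ✗ (not Newark) → not eligible.
Phone Allowance — status temporary ✗ (excluded) → not eligible.
Paid Sabbatical — status temporary ✗ (requires part-time) → not eligible.
Charitable Gift Match — status temporary ✗ (excluded) → not eligible.
Vision Plan — age 60 ≥ 25 ✓; 40 hrs/wk ≥ 35 ✓; service 93 days ≥ 45 days ✓; grade IC6 ≥ IC3 ✓ → eligible.
Retirement Savings Plan — status temporary ✓ (not excluded); service 93 days < 6 months (≈180 days) ✗ → not eligible.
Tuition Reimbursement — grade IC6 ≥ IC2 ✓; age 60 ≥ 25 ✓; dept Sales ✗ → not eligible.
Relocation Assistance — service 93 days < 9 months (≈270 days) ✗ → not eligible.
Floating Holidays — service 93 days < 1 year (≈365 days) ✗ → not eligible.

Vision Plan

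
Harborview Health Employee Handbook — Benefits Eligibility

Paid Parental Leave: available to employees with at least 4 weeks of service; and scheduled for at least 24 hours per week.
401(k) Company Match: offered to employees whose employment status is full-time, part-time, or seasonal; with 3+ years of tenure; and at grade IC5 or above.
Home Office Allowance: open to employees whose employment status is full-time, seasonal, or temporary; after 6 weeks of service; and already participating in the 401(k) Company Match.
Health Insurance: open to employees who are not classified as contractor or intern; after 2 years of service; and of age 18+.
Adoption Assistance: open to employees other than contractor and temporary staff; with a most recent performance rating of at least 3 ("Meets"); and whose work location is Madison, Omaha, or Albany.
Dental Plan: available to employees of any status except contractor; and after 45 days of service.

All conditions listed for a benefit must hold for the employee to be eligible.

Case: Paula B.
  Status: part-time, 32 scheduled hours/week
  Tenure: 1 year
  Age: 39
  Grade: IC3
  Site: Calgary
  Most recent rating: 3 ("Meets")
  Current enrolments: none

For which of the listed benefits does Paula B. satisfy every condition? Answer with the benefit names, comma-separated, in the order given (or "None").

Paid Parental Leave, Dental Plan

Paid Parental Leave — service 1 year ≥ 4 weeks (≈28 days) ✓; 32 hrs/wk ≥ 24 ✓ → eligible.
401(k) Company Match — status part-time ✓; service 1 year < 3 years ✗ → not eligible.
Home Office Allowance — status part-time ✗ (requires full-time, seasonal, or temporary) → not eligible.
Health Insurance — status part-time ✓ (not excluded); service 1 year < 2 years ✗ → not eligible.
Adoption Assistance — status part-time ✓ (not excluded); rating 3 ≥ 3 ✓; site Calgary ✗ (not Madison, Omaha, or Albany) → not eligible.
Dental Plan — status part-time ✓ (not excluded); service 1 year ≥ 45 days ✓ → eligible.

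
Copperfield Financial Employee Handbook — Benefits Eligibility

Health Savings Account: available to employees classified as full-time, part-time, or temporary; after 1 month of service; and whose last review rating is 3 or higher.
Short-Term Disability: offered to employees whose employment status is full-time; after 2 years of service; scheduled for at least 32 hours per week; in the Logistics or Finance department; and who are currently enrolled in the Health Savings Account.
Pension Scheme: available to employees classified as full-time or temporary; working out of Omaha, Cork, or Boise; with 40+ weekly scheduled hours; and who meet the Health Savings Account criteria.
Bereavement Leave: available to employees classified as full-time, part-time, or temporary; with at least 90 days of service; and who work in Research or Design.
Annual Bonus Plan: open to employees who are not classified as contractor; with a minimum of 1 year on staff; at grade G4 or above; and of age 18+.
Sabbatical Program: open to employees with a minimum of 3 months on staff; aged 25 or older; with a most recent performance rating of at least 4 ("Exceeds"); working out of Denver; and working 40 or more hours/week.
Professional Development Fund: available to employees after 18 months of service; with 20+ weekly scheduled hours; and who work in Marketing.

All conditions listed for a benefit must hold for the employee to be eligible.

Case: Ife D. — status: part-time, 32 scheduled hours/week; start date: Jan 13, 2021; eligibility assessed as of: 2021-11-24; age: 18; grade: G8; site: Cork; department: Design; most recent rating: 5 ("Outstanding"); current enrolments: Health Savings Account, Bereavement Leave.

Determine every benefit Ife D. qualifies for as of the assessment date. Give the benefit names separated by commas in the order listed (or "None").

Service from Jan 13, 2021 to 2021-11-24: 315 days.
Health Savings Account — status part-time ✓; service 315 days ≥ 1 month (≈30 days) ✓; rating 5 ≥ 3 ✓ → eligible.
Short-Term Disability — status part-time ✗ (requires full-time) → not eligible.
Pension Scheme — status part-time ✗ (requires full-time or temporary) → not eligible.
Bereavement Leave — status part-time ✓; service 315 days ≥ 90 days ✓; dept Design ✓ → eligible.
Annual Bonus Plan — status part-time ✓ (not excluded); service 315 days < 1 year (≈365 days) ✗ → not eligible.
Sabbatical Program — service 315 days ≥ 3 months (≈90 days) ✓; age 18 < 25 ✗ → not eligible.
Professional Development Fund — service 315 days < 18 months (≈540 days) ✗ → not eligible.

Health Savings Account, Bereavement Leave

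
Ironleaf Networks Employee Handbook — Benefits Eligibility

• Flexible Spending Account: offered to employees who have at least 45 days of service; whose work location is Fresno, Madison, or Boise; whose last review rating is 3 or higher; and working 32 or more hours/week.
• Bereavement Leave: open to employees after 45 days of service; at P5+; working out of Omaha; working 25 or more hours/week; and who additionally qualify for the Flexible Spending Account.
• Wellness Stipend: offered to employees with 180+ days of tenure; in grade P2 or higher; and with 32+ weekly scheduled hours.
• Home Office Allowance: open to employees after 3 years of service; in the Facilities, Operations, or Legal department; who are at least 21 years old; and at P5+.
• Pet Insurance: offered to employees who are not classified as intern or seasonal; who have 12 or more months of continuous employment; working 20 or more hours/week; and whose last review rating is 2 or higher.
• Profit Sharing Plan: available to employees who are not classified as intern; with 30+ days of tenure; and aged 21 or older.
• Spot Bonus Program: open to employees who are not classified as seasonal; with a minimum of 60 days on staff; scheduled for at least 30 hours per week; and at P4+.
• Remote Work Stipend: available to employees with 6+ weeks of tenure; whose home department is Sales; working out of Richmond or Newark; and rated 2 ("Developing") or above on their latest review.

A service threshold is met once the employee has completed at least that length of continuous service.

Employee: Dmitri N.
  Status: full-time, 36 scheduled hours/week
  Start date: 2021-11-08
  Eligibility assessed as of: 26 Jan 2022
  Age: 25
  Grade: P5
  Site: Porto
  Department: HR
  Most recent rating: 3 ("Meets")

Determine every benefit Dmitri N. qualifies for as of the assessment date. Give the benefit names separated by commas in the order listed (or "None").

Profit Sharing Plan, Spot Bonus Program

Service from 2021-11-08 to 26 Jan 2022: 79 days.
Flexible Spending Account — service 79 days ≥ 45 days ✓; site Porto ✗ (not Fresno, Madison, or Boise) → not eligible.
Bereavement Leave — service 79 days ≥ 45 days ✓; grade P5 ≥ P5 ✓; site Porto ✗ (not Omaha) → not eligible.
Wellness Stipend — service 79 days < 180 days ✗ → not eligible.
Home Office Allowance — service 79 days < 3 years (≈1095 days) ✗ → not eligible.
Pet Insurance — status full-time ✓ (not excluded); service 79 days < 12 months (≈360 days) ✗ → not eligible.
Profit Sharing Plan — status full-time ✓ (not excluded); service 79 days ≥ 30 days ✓; age 25 ≥ 21 ✓ → eligible.
Spot Bonus Program — status full-time ✓ (not excluded); service 79 days ≥ 60 days ✓; 36 hrs/wk ≥ 30 ✓; grade P5 ≥ P4 ✓ → eligible.
Remote Work Stipend — service 79 days ≥ 6 weeks (≈42 days) ✓; dept HR ✗ → not eligible.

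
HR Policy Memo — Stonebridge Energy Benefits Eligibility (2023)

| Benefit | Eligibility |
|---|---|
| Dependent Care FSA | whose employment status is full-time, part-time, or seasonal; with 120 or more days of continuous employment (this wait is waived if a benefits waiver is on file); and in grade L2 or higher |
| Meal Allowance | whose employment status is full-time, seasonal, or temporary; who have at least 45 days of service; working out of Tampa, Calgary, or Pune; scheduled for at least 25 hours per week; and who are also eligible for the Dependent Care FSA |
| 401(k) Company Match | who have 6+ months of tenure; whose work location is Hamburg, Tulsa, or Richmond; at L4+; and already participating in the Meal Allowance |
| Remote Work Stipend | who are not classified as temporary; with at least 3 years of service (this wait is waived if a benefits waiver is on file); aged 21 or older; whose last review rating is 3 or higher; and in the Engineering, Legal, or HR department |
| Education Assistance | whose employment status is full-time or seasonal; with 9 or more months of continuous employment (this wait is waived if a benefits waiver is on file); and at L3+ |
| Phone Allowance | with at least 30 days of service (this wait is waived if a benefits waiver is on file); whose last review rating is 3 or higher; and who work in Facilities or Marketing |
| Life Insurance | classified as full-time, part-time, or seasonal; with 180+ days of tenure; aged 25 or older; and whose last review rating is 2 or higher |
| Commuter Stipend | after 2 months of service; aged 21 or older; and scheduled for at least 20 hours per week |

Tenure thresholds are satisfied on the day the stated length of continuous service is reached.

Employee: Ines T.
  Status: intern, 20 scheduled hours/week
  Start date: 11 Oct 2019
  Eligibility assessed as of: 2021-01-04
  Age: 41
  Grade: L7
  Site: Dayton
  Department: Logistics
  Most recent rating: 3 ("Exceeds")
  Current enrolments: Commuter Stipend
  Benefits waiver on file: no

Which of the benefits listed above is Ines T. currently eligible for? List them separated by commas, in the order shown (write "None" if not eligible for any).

Commuter Stipend

Service from 11 Oct 2019 to 2021-01-04: 451 days.
Dependent Care FSA — status intern ✗ (requires full-time, part-time, or seasonal) → not eligible.
Meal Allowance — status intern ✗ (requires full-time, seasonal, or temporary) → not eligible.
401(k) Company Match — service 451 days ≥ 6 months (≈180 days) ✓; site Dayton ✗ (not Hamburg, Tulsa, or Richmond) → not eligible.
Remote Work Stipend — status intern ✓ (not excluded); no waiver, service 451 days < 3 years (≈1095 days) ✗ → not eligible.
Education Assistance — status intern ✗ (requires full-time or seasonal) → not eligible.
Phone Allowance — no waiver, service 451 days ≥ 30 days ✓; rating 3 ≥ 3 ✓; dept Logistics ✗ → not eligible.
Life Insurance — status intern ✗ (requires full-time, part-time, or seasonal) → not eligible.
Commuter Stipend — service 451 days ≥ 2 months (≈60 days) ✓; age 41 ≥ 21 ✓; 20 hrs/wk ≥ 20 ✓ → eligible.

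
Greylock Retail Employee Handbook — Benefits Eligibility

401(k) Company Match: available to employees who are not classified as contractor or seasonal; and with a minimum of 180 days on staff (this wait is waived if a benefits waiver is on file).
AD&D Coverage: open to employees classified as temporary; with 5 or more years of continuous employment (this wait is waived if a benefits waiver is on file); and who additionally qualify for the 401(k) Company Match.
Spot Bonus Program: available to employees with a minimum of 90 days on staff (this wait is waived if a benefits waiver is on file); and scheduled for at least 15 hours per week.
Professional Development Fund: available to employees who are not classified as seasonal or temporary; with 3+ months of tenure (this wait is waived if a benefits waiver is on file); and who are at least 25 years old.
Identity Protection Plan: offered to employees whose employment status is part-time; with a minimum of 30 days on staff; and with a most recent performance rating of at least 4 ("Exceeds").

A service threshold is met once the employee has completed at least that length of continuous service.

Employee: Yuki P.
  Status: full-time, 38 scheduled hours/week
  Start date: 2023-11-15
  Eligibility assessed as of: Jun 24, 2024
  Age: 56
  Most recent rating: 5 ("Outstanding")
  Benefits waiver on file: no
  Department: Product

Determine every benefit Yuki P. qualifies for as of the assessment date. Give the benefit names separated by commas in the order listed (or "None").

401(k) Company Match, Spot Bonus Program, Professional Development Fund

Service from 2023-11-15 to Jun 24, 2024: 222 days.
401(k) Company Match — status full-time ✓ (not excluded); no waiver, service 222 days ≥ 180 days ✓ → eligible.
AD&D Coverage — status full-time ✗ (requires temporary) → not eligible.
Spot Bonus Program — no waiver, service 222 days ≥ 90 days ✓; 38 hrs/wk ≥ 15 ✓ → eligible.
Professional Development Fund — status full-time ✓ (not excluded); no waiver, service 222 days ≥ 3 months (≈90 days) ✓; age 56 ≥ 25 ✓ → eligible.
Identity Protection Plan — status full-time ✗ (requires part-time) → not eligible.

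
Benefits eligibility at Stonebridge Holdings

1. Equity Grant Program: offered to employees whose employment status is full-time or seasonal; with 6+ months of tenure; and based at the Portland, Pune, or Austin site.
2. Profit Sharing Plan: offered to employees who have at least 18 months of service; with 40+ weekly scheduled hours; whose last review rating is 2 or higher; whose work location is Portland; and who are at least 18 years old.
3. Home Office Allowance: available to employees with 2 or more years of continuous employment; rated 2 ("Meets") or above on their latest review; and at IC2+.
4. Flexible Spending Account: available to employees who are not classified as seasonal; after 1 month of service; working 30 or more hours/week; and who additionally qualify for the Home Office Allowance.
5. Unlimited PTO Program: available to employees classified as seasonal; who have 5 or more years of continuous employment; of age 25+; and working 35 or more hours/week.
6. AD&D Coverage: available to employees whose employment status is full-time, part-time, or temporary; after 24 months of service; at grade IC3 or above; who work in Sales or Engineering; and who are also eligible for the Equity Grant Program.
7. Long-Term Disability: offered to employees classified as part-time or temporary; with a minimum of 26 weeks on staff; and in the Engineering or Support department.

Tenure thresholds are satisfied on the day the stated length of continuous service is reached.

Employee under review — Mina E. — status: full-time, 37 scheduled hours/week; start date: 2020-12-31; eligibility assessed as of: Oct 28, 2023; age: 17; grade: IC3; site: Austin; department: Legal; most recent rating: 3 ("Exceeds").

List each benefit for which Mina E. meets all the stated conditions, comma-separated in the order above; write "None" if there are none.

Service from 2020-12-31 to Oct 28, 2023: 1031 days.
Equity Grant Program — status full-time ✓; service 1031 days ≥ 6 months (≈180 days) ✓; site Austin ✓ → eligible.
Profit Sharing Plan — service 1031 days ≥ 18 months (≈540 days) ✓; 37 hrs/wk < 40 ✗ → not eligible.
Home Office Allowance — service 1031 days ≥ 2 years (≈730 days) ✓; rating 3 ≥ 2 ✓; grade IC3 ≥ IC2 ✓ → eligible.
Flexible Spending Account — status full-time ✓ (not excluded); service 1031 days ≥ 1 month (≈30 days) ✓; 37 hrs/wk ≥ 30 ✓; eligible for Home Office Allowance ✓ → eligible.
Unlimited PTO Program — status full-time ✗ (requires seasonal) → not eligible.
AD&D Coverage — status full-time ✓; service 1031 days ≥ 24 months (≈720 days) ✓; grade IC3 ≥ IC3 ✓; dept Legal ✗ → not eligible.
Long-Term Disability — status full-time ✗ (requires part-time or temporary) → not eligible.

Equity Grant Program, Home Office Allowance, Flexible Spending Account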